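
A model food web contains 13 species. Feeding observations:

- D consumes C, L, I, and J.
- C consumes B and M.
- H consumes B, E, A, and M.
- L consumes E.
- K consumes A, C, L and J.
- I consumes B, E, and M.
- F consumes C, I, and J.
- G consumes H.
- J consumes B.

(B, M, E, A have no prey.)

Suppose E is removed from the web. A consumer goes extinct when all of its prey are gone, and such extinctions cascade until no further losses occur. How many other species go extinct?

1

Remove E.
Round 1: L (all prey gone) → extinct.
No further losses. Total secondary extinctions: 1.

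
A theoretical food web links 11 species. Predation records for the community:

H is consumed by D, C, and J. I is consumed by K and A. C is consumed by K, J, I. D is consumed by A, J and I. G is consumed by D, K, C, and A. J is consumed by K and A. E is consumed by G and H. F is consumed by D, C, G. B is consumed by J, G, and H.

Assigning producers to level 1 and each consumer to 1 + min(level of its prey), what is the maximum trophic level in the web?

3

Producers (level 1): F, E, B.
Following each consumer down to its lowest-level prey: B → J → K (levels 1 through 3).
All prey of K (J 2, G 2, C 2, I 3) are at level 2 or above, so K is at level 1 + 2 = 3.
Every consumer has at least one prey at level 2 or below, so none exceeds level 3.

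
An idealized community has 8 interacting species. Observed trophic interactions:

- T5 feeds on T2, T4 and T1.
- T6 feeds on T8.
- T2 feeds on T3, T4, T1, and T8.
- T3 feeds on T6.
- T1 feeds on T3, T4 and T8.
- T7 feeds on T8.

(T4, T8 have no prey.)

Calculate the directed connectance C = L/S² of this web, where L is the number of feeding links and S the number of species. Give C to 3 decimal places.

C = 0.203

The web has S = 8 species and L = 13 feeding links.
C = L / S² = 13 / 64 = 0.2031 ≈ 0.203.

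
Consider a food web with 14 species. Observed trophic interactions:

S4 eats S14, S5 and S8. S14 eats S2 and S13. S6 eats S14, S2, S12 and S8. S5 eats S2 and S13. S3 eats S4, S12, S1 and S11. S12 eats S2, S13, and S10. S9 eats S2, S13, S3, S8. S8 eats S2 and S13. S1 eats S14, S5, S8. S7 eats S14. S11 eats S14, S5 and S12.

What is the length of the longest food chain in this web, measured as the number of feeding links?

4 links

One longest chain: S2 → S14 → S4 → S3 → S9.
It has 5 species and 4 links.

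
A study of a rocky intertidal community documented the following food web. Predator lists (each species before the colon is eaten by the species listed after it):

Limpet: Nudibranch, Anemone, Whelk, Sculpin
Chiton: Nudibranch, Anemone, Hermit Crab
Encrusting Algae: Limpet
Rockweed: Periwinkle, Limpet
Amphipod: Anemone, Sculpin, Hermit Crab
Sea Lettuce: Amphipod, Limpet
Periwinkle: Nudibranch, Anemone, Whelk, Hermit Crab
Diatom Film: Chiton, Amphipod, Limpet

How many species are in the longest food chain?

3 species

One longest chain: Diatom Film → Chiton → Nudibranch.
It has 3 species and 2 links.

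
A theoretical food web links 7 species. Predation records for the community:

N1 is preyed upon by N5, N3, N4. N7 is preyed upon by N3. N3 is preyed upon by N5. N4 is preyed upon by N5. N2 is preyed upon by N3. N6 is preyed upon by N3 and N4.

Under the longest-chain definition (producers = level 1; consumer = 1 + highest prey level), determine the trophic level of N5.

N1 is a producer → level 1.
N4 eats N1 (level 1); other prey at levels: N6 1 → level 2.
N5 eats N4 (level 2); other prey at levels: N1 1, N3 2 → level 3.

Trophic level 3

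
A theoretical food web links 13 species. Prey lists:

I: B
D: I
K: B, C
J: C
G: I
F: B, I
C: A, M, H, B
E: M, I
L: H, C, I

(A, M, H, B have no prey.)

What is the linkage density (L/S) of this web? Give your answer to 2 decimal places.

There are L = 17 links among S = 13 species.
L/S = 17/13 = 1.3077 ≈ 1.31.

L/S = 1.31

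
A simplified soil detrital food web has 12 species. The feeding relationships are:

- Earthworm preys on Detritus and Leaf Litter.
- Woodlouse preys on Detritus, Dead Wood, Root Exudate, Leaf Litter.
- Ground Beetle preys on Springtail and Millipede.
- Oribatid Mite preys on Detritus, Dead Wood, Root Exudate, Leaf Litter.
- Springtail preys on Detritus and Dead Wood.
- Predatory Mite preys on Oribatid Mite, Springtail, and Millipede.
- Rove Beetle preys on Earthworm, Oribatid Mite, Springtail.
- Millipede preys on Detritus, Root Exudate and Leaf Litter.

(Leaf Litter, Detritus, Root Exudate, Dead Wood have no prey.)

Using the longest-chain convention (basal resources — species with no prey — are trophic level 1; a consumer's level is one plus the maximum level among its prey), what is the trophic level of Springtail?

Trophic level 2

Detritus has no prey (basal) → level 1.
Springtail eats Detritus (level 1); other prey at levels: Dead Wood 1 → level 2.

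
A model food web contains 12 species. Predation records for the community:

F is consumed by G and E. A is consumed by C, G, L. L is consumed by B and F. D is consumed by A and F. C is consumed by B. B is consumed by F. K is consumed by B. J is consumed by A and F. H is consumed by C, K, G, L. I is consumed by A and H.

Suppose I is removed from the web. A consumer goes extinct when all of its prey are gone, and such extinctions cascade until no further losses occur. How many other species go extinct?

Remove I.
Round 1: H (all prey gone) → extinct.
Round 2: K (all prey gone) → extinct.
No further losses. Total secondary extinctions: 2.

2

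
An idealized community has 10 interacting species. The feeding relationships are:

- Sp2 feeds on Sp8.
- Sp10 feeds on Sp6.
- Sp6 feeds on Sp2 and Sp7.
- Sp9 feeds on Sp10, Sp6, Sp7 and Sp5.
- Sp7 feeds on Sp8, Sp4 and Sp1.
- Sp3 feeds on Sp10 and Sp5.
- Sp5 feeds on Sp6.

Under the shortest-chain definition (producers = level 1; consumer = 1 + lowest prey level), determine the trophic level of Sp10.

Sp8 is a producer → level 1.
Sp2 eats Sp8 → level 2.
Sp6 eats Sp2 → level 3.
Sp10 eats Sp6 → level 4.
No prey of Sp10 is below level 3, so 4 is the minimum.

Trophic level 4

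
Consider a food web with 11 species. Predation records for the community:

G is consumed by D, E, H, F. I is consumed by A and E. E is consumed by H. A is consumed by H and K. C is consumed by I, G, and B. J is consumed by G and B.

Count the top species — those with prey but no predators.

5

Top species (has prey, but nothing eats it): B, F, D, H, K.
Count: 5.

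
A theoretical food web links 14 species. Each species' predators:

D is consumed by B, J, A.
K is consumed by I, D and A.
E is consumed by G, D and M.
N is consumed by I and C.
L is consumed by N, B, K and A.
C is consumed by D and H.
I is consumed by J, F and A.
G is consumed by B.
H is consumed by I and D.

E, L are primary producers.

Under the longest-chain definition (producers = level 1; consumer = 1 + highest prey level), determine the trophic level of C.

L is a producer → level 1.
N eats L → level 2.
C eats N → level 3.

Trophic level 3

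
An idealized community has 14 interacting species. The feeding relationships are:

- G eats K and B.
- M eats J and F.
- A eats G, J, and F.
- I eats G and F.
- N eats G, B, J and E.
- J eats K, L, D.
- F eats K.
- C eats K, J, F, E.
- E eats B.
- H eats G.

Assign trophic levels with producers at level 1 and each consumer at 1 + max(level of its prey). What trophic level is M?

Trophic level 3

K is a producer → level 1.
J eats K (level 1); other prey at levels: D 1, L 1 → level 2.
M eats J (level 2); other prey at levels: F 2 → level 3.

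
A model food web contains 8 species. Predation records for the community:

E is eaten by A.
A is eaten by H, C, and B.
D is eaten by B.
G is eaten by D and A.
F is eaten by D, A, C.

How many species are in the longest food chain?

One longest chain: F → A → H.
It has 3 species and 2 links.

3 species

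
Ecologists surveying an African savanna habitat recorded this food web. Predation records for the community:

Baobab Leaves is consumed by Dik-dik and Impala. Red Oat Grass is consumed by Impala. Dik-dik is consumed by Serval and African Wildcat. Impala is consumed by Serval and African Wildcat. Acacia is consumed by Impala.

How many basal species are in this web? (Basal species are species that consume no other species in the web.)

Basal species (no prey listed): Baobab Leaves, Acacia, Red Oat Grass.
Count: 3.

3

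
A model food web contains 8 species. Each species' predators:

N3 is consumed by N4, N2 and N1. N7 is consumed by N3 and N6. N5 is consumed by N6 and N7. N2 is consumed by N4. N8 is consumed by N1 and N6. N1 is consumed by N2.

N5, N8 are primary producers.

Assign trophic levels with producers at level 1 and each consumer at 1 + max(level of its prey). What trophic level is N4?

N5 is a producer → level 1.
N7 eats N5 → level 2.
N3 eats N7 → level 3.
N1 eats N3 (level 3); other prey at levels: N8 1 → level 4.
N2 eats N1 (level 4); other prey at levels: N3 3 → level 5.
N4 eats N2 (level 5); other prey at levels: N3 3 → level 6.

Trophic level 6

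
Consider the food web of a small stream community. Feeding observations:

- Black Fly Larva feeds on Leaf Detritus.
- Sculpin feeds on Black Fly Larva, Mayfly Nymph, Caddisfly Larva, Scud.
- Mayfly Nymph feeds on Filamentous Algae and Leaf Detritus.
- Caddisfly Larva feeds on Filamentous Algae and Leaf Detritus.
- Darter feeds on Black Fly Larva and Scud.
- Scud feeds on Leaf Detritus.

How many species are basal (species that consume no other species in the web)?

Basal species (no prey listed): Filamentous Algae, Leaf Detritus.
Count: 2.

2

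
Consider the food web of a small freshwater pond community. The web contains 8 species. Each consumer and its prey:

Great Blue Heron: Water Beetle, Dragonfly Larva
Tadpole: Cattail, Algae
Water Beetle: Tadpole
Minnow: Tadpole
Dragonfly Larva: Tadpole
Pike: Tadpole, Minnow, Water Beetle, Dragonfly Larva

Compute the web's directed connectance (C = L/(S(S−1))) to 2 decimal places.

The web has S = 8 species and L = 11 feeding links.
C = L / (S(S−1)) = 11 / 56 = 0.1964 ≈ 0.20.

C = 0.20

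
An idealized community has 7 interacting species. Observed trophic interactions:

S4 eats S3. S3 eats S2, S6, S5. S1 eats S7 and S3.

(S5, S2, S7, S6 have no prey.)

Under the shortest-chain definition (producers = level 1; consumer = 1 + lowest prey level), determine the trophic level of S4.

Trophic level 3

S5 is a producer → level 1.
S3 eats S5 → level 2.
S4 eats S3 → level 3.
No prey of S4 is below level 2, so 3 is the minimum.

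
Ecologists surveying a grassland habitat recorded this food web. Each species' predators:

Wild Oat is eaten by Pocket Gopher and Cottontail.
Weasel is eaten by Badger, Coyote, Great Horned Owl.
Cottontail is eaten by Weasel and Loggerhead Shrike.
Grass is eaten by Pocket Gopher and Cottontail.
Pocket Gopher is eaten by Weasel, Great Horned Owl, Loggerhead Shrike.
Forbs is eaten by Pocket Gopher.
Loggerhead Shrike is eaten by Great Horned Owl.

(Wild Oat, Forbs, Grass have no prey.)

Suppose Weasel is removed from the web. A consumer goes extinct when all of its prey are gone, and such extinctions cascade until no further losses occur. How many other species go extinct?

Remove Weasel.
Round 1: Badger (all prey gone), Coyote (all prey gone) → extinct.
No further losses. Total secondary extinctions: 2.

2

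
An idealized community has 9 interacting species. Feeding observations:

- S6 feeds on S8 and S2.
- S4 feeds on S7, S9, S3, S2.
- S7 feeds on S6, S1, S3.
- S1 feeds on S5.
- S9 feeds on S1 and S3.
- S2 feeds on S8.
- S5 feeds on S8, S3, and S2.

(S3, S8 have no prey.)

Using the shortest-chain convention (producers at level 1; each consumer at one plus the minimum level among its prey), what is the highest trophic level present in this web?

Producers (level 1): S3, S8.
Following each consumer down to its lowest-level prey: S3 → S5 → S1 (levels 1 through 3).
All prey of S1 (S5 2) are at level 2 or above, so S1 is at level 1 + 2 = 3.
Every consumer has at least one prey at level 2 or below, so none exceeds level 3.

3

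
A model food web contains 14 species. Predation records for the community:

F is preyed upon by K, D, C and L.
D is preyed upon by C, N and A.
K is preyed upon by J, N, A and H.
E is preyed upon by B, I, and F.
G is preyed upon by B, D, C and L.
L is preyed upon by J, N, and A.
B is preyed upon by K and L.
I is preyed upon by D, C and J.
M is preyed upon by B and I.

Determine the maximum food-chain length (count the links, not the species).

3 links

One longest chain: M → B → K → N.
It has 4 species and 3 links.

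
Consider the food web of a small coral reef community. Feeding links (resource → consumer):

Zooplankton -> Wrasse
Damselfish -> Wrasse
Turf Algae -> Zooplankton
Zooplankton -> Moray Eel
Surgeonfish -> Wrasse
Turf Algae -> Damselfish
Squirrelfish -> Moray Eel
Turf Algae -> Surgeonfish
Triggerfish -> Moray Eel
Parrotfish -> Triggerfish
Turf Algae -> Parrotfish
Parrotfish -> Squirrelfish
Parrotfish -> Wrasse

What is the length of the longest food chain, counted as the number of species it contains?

One longest chain: Turf Algae → Parrotfish → Triggerfish → Moray Eel.
It has 4 species and 3 links.

4 species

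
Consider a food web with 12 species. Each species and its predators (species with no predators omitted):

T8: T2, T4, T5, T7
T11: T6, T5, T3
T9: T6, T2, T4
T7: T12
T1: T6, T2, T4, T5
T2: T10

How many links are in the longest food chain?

One longest chain: T1 → T2 → T10.
It has 3 species and 2 links.

2 links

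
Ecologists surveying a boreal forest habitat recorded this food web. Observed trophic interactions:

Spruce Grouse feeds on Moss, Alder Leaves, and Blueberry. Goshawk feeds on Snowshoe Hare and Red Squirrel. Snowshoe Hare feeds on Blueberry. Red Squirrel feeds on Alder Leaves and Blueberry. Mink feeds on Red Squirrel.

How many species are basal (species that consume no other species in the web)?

Basal species (no prey listed): Blueberry, Moss, Alder Leaves.
Count: 3.

3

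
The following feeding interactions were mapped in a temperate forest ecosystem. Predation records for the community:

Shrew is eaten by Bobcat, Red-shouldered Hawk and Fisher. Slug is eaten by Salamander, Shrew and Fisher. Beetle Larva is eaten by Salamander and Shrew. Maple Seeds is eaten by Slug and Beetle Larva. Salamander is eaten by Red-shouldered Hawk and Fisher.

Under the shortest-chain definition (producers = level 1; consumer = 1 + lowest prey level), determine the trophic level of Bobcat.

Maple Seeds is a producer → level 1.
Slug eats Maple Seeds → level 2.
Shrew eats Slug → level 3.
Bobcat eats Shrew → level 4.
No prey of Bobcat is below level 3, so 4 is the minimum.

Trophic level 4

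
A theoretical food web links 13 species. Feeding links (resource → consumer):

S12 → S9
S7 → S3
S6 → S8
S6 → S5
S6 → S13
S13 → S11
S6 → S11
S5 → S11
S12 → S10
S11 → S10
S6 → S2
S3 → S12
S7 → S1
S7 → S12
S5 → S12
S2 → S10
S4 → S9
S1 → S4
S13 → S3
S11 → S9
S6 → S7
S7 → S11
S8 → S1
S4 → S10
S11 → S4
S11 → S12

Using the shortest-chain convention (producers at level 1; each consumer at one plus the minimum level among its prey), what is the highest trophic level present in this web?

Producers (level 1): S6.
Following each consumer down to its lowest-level prey: S6 → S11 → S4 (levels 1 through 3).
All prey of S4 (S11 2, S1 3) are at level 2 or above, so S4 is at level 1 + 2 = 3.
Every consumer has at least one prey at level 2 or below, so none exceeds level 3.

3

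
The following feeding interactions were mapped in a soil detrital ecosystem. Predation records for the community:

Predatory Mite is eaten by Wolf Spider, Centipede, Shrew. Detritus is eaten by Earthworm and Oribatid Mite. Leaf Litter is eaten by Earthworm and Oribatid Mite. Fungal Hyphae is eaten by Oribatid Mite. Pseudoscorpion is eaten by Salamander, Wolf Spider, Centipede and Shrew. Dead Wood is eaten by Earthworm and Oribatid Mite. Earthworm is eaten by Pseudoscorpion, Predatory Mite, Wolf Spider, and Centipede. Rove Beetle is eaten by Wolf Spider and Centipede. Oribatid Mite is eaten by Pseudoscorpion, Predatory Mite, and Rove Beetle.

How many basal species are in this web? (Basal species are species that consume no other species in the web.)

Basal species (no prey listed): Detritus, Fungal Hyphae, Dead Wood, Leaf Litter.
Count: 4.

4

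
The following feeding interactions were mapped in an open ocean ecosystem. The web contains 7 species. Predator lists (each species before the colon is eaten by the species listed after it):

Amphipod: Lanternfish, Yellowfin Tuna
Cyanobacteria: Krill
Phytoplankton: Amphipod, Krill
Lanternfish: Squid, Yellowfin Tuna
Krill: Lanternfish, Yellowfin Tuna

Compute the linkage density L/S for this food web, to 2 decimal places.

L/S = 1.29

There are L = 9 links among S = 7 species.
L/S = 9/7 = 1.2857 ≈ 1.29.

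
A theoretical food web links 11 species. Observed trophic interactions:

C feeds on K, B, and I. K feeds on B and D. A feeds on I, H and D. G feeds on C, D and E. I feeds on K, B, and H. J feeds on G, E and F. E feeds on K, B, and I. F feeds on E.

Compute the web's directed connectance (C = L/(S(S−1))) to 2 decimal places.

The web has S = 11 species and L = 21 feeding links.
C = L / (S(S−1)) = 21 / 110 = 0.1909 ≈ 0.19.

C = 0.19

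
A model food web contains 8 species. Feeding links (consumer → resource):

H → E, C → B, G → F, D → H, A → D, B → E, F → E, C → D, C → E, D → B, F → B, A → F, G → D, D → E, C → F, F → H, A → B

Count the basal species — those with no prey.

1

Basal species (no prey listed): E.
Count: 1.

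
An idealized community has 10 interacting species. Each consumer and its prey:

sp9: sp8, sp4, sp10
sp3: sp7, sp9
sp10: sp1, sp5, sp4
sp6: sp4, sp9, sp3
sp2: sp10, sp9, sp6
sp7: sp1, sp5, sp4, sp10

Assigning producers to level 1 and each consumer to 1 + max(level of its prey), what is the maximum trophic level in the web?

Producers (level 1): sp1, sp5, sp8, sp4.
sp1 → sp10 → sp7 → sp3 → sp6 → sp2 gives sp2 level 6.
No species has a prey at level 6, so no species reaches level 7.

6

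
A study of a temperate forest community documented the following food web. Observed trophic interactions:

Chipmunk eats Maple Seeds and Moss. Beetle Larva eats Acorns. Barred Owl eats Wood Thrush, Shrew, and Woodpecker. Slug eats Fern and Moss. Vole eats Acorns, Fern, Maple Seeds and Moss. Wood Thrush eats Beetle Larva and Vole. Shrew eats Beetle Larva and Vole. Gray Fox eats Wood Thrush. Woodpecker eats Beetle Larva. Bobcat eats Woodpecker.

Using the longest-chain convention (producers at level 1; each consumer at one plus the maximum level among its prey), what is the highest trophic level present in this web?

Producers (level 1): Acorns, Fern, Maple Seeds, Moss.
Acorns → Beetle Larva → Wood Thrush → Gray Fox gives Gray Fox level 4.
No species has a prey at level 4, so no species reaches level 5.

4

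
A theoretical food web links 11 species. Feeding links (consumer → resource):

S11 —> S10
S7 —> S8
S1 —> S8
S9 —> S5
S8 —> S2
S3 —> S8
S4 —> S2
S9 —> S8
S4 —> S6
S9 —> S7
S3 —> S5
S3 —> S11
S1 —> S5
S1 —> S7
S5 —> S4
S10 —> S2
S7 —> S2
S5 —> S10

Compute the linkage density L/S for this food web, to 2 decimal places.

L/S = 1.64

There are L = 18 links among S = 11 species.
L/S = 18/11 = 1.6364 ≈ 1.64.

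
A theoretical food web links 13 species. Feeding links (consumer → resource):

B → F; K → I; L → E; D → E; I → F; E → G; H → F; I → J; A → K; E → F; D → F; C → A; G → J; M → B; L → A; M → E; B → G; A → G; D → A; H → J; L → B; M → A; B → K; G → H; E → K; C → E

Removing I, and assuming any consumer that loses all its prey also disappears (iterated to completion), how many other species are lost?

1

Remove I.
Round 1: K (all prey gone) → extinct.
No further losses. Total secondary extinctions: 1.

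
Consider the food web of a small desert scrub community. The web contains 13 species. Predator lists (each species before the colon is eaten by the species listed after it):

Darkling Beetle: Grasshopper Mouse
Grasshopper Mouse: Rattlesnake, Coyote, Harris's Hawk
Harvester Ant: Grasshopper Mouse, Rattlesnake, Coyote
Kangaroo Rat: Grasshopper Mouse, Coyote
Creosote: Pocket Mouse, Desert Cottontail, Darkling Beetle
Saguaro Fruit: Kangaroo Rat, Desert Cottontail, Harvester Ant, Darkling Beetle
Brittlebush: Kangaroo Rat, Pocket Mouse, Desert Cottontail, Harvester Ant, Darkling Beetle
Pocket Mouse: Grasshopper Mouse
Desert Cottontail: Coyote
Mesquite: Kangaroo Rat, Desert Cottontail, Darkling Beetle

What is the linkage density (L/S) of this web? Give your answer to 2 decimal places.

There are L = 26 links among S = 13 species.
L/S = 26/13 = 2.0000 ≈ 2.00.

L/S = 2.00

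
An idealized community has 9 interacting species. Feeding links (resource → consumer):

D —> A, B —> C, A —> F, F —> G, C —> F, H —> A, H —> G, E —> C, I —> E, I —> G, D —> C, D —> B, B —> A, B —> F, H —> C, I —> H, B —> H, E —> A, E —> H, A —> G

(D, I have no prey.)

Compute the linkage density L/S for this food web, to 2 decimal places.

L/S = 2.22

There are L = 20 links among S = 9 species.
L/S = 20/9 = 2.2222 ≈ 2.22.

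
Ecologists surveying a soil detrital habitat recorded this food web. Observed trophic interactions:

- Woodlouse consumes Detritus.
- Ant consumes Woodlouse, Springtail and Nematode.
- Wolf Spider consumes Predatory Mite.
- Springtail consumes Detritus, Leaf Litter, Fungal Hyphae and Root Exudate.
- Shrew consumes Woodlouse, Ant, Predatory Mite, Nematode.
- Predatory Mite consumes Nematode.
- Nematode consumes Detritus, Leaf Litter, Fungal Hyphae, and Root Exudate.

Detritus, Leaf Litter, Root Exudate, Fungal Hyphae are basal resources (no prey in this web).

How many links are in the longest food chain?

One longest chain: Detritus → Nematode → Ant → Shrew.
It has 4 species and 3 links.

3 links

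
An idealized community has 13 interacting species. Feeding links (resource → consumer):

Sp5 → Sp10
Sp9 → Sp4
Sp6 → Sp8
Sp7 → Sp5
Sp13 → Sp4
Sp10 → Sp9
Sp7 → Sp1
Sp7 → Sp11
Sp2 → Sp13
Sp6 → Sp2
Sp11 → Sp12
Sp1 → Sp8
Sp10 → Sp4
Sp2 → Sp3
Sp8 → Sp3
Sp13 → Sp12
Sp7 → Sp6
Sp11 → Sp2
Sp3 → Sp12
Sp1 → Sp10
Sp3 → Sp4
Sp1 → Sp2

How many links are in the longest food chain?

4 links

One longest chain: Sp7 → Sp11 → Sp2 → Sp13 → Sp4.
It has 5 species and 4 links.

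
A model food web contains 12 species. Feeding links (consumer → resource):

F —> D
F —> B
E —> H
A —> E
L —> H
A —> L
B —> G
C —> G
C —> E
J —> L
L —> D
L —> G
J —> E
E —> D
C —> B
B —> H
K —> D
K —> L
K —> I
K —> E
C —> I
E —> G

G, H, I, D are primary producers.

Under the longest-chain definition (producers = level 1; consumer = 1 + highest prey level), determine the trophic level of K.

Trophic level 3

G is a producer → level 1.
E eats G (level 1); other prey at levels: H 1, D 1 → level 2.
K eats E (level 2); other prey at levels: I 1, D 1, L 2 → level 3.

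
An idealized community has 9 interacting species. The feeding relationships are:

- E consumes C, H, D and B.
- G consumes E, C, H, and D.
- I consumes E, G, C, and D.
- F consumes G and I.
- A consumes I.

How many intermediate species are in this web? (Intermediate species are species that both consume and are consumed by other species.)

3

Intermediate species (has both prey and predators): E, G, I.
Count: 3.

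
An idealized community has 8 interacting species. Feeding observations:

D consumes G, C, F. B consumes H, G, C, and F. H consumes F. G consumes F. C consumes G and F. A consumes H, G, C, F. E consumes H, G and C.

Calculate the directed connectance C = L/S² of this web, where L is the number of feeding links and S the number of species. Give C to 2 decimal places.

C = 0.28

The web has S = 8 species and L = 18 feeding links.
C = L / S² = 18 / 64 = 0.2812 ≈ 0.28.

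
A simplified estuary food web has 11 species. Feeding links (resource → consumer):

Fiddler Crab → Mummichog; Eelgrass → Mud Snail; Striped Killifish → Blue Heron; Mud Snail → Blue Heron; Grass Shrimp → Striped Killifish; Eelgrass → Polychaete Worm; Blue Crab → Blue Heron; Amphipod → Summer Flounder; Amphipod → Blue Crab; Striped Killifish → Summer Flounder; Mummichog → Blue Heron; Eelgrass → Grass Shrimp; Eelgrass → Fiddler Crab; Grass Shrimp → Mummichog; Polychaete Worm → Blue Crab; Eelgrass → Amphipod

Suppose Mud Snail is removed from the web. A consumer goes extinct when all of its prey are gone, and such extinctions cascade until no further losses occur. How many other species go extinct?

Remove Mud Snail.
Every predator of it retains at least one other prey: Blue Heron still has Mummichog, Striped Killifish, Blue Crab.
No consumer loses all prey, so no secondary extinctions occur.

0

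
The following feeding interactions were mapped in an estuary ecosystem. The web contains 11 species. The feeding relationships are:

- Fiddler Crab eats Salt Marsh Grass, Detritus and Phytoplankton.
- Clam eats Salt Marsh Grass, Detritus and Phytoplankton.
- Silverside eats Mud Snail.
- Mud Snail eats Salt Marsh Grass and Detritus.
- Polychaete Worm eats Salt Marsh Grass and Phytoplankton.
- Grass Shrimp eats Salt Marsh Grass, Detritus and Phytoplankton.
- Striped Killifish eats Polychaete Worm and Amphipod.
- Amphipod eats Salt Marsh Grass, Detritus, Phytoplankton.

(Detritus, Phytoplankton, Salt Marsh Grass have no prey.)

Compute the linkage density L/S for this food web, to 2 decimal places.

There are L = 19 links among S = 11 species.
L/S = 19/11 = 1.7273 ≈ 1.73.

L/S = 1.73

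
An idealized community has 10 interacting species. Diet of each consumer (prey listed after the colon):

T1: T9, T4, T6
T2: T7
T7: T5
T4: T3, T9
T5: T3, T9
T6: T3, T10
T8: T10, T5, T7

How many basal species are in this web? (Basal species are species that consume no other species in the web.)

Basal species (no prey listed): T3, T9, T10.
Count: 3.

3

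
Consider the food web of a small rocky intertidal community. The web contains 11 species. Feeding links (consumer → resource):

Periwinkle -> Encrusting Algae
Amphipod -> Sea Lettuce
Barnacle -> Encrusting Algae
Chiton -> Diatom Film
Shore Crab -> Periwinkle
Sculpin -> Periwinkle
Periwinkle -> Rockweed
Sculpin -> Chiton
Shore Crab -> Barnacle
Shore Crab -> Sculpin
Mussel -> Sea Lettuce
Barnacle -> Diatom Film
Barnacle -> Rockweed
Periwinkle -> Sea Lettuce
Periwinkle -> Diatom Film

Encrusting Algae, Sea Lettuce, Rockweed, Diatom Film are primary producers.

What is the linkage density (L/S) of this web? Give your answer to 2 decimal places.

L/S = 1.36

There are L = 15 links among S = 11 species.
L/S = 15/11 = 1.3636 ≈ 1.36.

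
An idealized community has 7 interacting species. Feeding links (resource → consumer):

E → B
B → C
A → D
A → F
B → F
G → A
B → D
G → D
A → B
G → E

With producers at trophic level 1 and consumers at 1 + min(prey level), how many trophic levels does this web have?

4

Producers (level 1): G.
Following each consumer down to its lowest-level prey: G → A → B → C (levels 1 through 4).
All prey of C (B 3) are at level 3 or above, so C is at level 1 + 3 = 4.
Every consumer has at least one prey at level 3 or below, so none exceeds level 4.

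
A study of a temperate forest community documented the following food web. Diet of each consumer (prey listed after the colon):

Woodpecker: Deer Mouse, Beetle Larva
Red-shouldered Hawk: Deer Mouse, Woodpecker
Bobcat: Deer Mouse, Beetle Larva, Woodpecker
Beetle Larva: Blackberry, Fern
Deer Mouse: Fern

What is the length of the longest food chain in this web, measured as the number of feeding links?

3 links

One longest chain: Fern → Deer Mouse → Woodpecker → Red-shouldered Hawk.
It has 4 species and 3 links.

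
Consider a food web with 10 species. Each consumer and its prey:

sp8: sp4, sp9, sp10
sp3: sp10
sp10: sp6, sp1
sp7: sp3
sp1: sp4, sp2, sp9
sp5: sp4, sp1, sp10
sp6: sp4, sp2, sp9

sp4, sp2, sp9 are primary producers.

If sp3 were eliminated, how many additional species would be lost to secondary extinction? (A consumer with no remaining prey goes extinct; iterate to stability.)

Remove sp3.
Round 1: sp7 (all prey gone) → extinct.
No further losses. Total secondary extinctions: 1.

1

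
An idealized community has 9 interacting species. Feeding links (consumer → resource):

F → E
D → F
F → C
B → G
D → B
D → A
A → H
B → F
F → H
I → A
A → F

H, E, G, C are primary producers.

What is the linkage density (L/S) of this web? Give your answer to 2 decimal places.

There are L = 11 links among S = 9 species.
L/S = 11/9 = 1.2222 ≈ 1.22.

L/S = 1.22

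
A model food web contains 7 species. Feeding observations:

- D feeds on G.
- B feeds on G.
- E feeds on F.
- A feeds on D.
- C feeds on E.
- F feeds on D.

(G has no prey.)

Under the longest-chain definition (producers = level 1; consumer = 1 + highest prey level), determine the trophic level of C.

G is a producer → level 1.
D eats G → level 2.
F eats D → level 3.
E eats F → level 4.
C eats E → level 5.

Trophic level 5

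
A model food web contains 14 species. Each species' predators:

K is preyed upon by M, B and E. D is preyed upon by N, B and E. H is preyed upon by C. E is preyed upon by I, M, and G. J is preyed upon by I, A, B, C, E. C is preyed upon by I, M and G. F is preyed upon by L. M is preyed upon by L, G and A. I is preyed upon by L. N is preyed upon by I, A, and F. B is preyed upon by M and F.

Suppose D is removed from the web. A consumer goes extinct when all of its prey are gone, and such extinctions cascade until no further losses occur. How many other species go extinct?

1

Remove D.
Round 1: N (all prey gone) → extinct.
No further losses. Total secondary extinctions: 1.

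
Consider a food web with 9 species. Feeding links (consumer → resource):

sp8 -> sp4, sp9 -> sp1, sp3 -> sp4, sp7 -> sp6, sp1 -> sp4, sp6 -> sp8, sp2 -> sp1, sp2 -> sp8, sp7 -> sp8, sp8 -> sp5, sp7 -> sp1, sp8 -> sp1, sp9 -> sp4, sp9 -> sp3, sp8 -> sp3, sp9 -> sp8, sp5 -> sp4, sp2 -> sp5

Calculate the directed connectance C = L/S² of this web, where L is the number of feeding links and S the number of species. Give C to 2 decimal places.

C = 0.22

The web has S = 9 species and L = 18 feeding links.
C = L / S² = 18 / 81 = 0.2222 ≈ 0.22.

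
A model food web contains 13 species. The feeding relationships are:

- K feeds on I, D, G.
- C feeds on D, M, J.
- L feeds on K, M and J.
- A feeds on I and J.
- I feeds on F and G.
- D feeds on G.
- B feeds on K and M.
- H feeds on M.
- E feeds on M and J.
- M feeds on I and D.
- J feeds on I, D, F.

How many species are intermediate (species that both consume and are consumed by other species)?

5

Intermediate species (has both prey and predators): I, D, M, K, J.
Count: 5.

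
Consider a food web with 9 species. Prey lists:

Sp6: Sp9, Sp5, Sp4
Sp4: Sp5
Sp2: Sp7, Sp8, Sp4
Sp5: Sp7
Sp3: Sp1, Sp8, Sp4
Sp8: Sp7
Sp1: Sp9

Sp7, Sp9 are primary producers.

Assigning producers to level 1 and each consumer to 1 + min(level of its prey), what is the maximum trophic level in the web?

Producers (level 1): Sp7, Sp9.
Following each consumer down to its lowest-level prey: Sp7 → Sp5 → Sp4 (levels 1 through 3).
All prey of Sp4 (Sp5 2) are at level 2 or above, so Sp4 is at level 1 + 2 = 3.
Every consumer has at least one prey at level 2 or below, so none exceeds level 3.

3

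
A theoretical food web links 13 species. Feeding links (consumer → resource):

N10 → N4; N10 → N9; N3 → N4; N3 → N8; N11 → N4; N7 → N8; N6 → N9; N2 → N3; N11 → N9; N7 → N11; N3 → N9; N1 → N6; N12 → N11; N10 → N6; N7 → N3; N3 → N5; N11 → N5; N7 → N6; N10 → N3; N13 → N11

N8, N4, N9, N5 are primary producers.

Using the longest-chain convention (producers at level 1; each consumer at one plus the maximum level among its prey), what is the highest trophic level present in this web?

3

Producers (level 1): N8, N4, N9, N5.
N8 → N3 → N10 gives N10 level 3.
No species has a prey at level 3, so no species reaches level 4.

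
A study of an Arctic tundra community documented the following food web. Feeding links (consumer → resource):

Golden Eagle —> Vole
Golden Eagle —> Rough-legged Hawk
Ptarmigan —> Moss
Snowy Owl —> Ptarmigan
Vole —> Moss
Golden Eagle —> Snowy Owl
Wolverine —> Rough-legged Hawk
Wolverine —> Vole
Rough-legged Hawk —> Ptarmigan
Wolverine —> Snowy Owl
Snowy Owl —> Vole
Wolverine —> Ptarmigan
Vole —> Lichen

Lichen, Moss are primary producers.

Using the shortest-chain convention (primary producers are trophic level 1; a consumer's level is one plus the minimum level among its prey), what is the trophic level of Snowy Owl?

Lichen is a producer → level 1.
Vole eats Lichen → level 2.
Snowy Owl eats Vole → level 3.
No prey of Snowy Owl is below level 2, so 3 is the minimum.

Trophic level 3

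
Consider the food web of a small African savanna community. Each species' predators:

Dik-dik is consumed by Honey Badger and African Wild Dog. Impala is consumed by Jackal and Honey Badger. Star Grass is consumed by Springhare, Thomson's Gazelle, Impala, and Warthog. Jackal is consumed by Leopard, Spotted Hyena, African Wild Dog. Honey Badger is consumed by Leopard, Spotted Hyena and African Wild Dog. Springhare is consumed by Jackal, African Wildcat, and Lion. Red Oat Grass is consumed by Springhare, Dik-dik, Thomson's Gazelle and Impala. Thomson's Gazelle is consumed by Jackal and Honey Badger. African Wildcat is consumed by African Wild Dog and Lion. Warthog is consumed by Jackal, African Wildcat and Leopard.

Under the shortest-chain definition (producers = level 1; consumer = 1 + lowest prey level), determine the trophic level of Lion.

Trophic level 3

Red Oat Grass is a producer → level 1.
Springhare eats Red Oat Grass → level 2.
Lion eats Springhare → level 3.
No prey of Lion is below level 2, so 3 is the minimum.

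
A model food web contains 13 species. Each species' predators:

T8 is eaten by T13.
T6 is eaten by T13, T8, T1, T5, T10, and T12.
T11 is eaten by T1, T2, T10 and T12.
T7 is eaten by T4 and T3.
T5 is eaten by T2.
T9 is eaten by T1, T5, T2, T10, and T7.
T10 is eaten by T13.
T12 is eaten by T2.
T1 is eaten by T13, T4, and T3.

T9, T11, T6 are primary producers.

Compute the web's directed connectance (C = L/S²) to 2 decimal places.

The web has S = 13 species and L = 24 feeding links.
C = L / S² = 24 / 169 = 0.1420 ≈ 0.14.

C = 0.14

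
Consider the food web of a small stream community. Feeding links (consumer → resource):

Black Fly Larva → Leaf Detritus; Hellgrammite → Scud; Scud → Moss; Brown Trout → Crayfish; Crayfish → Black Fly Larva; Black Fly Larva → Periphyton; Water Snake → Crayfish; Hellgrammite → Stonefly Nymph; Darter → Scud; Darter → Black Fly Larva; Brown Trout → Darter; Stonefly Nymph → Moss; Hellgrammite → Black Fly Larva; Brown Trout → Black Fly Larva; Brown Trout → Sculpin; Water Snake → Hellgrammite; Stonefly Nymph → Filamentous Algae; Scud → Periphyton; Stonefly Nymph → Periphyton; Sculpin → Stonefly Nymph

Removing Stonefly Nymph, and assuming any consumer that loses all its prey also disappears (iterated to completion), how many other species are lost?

Remove Stonefly Nymph.
Round 1: Sculpin (all prey gone) → extinct.
No further losses. Total secondary extinctions: 1.

1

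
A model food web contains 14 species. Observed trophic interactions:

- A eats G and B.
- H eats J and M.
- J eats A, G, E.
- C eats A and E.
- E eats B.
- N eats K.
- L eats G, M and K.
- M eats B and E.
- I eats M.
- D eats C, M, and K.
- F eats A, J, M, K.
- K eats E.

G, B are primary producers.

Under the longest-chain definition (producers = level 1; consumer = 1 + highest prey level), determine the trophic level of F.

B is a producer → level 1.
E eats B → level 2.
M eats E (level 2); other prey at levels: B 1 → level 3.
F eats M (level 3); other prey at levels: A 2, K 3, J 3 → level 4.

Trophic level 4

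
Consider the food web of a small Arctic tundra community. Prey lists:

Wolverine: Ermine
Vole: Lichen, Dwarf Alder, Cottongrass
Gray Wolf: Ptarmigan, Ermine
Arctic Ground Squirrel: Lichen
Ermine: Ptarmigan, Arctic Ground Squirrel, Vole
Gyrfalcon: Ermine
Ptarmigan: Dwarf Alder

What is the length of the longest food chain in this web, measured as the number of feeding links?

3 links

One longest chain: Dwarf Alder → Ptarmigan → Ermine → Wolverine.
It has 4 species and 3 links.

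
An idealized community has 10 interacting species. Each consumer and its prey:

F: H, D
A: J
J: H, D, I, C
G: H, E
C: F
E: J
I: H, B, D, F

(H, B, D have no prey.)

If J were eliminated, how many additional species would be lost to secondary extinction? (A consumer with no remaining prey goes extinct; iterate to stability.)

Remove J.
Round 1: E (all prey gone), A (all prey gone) → extinct.
No further losses. Total secondary extinctions: 2.

2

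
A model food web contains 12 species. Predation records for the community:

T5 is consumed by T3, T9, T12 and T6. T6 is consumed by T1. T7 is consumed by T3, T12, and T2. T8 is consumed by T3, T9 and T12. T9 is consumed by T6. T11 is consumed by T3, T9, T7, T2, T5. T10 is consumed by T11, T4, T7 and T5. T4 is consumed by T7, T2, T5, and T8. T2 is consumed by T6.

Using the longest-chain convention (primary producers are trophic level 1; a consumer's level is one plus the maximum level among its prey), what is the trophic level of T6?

T10 is a producer → level 1.
T11 eats T10 → level 2.
T7 eats T11 (level 2); other prey at levels: T10 1, T4 2 → level 3.
T2 eats T7 (level 3); other prey at levels: T11 2, T4 2 → level 4.
T6 eats T2 (level 4); other prey at levels: T5 3, T9 4 → level 5.

Trophic level 5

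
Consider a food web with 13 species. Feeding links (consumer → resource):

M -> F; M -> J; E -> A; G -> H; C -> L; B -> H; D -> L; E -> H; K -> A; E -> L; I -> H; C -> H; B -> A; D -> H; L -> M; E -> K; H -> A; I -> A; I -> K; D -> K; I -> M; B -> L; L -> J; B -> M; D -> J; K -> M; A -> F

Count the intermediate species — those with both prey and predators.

Intermediate species (has both prey and predators): M, A, K, L, H.
Count: 5.

5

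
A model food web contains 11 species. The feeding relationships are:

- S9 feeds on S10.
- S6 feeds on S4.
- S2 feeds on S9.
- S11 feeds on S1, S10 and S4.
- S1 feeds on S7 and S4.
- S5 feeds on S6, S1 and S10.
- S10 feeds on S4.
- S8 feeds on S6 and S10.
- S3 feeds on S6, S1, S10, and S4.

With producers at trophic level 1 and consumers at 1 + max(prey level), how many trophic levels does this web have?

4

Producers (level 1): S4, S7.
S4 → S10 → S9 → S2 gives S2 level 4.
No species has a prey at level 4, so no species reaches level 5.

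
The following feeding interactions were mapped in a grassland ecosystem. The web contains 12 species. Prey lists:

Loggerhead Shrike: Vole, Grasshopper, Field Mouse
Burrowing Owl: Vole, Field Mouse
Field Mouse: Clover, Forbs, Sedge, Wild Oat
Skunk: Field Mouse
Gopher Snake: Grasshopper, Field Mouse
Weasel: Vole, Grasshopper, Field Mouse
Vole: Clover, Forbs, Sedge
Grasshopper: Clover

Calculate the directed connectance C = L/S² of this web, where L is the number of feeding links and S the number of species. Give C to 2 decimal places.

C = 0.13

The web has S = 12 species and L = 19 feeding links.
C = L / S² = 19 / 144 = 0.1319 ≈ 0.13.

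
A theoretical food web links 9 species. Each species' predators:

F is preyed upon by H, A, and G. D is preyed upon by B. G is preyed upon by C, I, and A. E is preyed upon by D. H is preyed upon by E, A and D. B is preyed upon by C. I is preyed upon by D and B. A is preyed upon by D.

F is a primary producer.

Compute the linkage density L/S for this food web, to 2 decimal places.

L/S = 1.67

There are L = 15 links among S = 9 species.
L/S = 15/9 = 1.6667 ≈ 1.67.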